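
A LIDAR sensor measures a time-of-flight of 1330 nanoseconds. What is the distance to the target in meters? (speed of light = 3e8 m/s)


tof = 1330 ns = 1.33e-06 s
dist = c * tof / 2
= 3e8 * 1.33e-06 / 2
= 199.5 m


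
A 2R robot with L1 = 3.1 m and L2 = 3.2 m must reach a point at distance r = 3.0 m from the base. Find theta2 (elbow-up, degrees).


cos(theta2) = (r^2 - L1^2 - L2^2) / (2*L1*L2)
cos(theta2) = (9.0 - 9.61 - 10.24) / 19.84
cos(theta2) = -0.546875
theta2 = 123.1529 degrees


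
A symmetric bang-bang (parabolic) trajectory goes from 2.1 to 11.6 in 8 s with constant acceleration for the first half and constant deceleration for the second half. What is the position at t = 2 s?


Symmetric rest-to-rest: each phase covers (pf-p0)/2 in time T/2. 0.5*a*(T/2)^2 = (pf-p0)/2 => a = 4*(pf-p0)/T^2
a = 4*(11.6-2.1)/8^2 = 0.5938
t = 2 is in the acceleration phase (t <= T/2).
p = p0 + 0.5*a*t^2 = 2.1 + 0.5*0.5938*2^2
= 3.2875


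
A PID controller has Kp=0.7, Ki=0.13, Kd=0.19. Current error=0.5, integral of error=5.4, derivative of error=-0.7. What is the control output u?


u = Kp*e + Ki*int(e) + Kd*de/dt
= 0.7*0.5 + 0.13*5.4 + 0.19*(-0.7)
= 0.35 + 0.702 + -0.133
= 0.919


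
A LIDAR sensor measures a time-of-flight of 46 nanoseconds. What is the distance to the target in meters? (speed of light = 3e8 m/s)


tof = 46 ns = 4.6e-08 s
dist = c * tof / 2
= 3e8 * 4.6e-08 / 2
= 6.9 m


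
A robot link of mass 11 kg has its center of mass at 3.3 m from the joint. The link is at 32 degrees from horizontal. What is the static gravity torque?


tau = m*g*L*cos(angle)
= 11 * 9.81 * 3.3 * cos(32 deg)
= 11 * 9.81 * 3.3 * 0.848
= 301.9925 Nm


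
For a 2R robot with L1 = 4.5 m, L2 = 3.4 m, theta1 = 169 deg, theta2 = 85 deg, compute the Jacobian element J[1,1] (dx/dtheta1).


J[1,1] = -L1*sin(t1) - L2*sin(t1+t2)
= -4.5*sin(169) - 3.4*sin(254)
= 2.4096


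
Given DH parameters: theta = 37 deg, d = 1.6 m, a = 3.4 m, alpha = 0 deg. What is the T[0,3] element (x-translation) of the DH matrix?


T[0,3] = a * cos(theta)
= 3.4 * cos(37 deg)
= 3.4 * 0.7986
= 2.7154


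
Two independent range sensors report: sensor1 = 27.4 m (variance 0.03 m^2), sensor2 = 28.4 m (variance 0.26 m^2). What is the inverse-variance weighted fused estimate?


w1 = (1/var1) / (1/var1 + 1/var2)
   = 33.3333 / (33.3333 + 3.8462) = 0.8966
w2 = 1 - w1 = 0.1034
fused = w1*s1 + w2*s2 = 24.5655 + 2.9379
= 27.5034 m


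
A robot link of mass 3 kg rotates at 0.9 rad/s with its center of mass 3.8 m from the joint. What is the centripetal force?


F = m * omega^2 * r
= 3 * 0.9^2 * 3.8
= 3 * 0.81 * 3.8
= 9.234 N


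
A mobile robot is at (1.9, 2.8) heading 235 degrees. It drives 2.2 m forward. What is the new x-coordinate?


x_new = x0 + d*cos(theta)
= 1.9 + 2.2*cos(235)
= 1.9 + -1.2619
= 0.6381


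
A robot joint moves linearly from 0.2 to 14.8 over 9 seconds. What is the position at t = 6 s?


s = t/T = 6/9 = 0.6667
p(t) = p0 + (pf-p0)*s
= 0.2 + (14.8 - 0.2) * 0.6667
= 9.9333


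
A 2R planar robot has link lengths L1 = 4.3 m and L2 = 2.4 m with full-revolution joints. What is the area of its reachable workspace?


r_max = L1 + L2 = 6.7 m
r_min = |L1 - L2| = 1.9 m
Area = pi*(r_max^2 - r_min^2)
= pi*(44.89 - 3.61)
= pi * 41.28
= 129.6849 m^2


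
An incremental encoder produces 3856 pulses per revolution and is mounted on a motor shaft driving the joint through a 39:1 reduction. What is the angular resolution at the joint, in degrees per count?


counts per rev = 3856
effective counts at joint = 3856 * 39 = 150384
resolution = 360 / 150384
= 0.0024 deg/count


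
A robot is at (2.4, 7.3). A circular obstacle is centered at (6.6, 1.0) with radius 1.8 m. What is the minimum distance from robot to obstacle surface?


center_dist = sqrt((2.4-6.6)^2 + (7.3-1.0)^2)
= sqrt(17.64 + 39.69)
= 7.5717
min_dist = center_dist - radius = 7.5717 - 1.8 = 5.7717 m


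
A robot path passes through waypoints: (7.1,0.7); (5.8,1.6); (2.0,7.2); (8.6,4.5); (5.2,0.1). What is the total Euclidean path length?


Segment lengths:
  seg1 = sqrt((-1.3)^2 + (0.9)^2) = 1.5811
  seg2 = sqrt((-3.8)^2 + (5.6)^2) = 6.7676
  seg3 = sqrt((6.6)^2 + (-2.7)^2) = 7.1309
  seg4 = sqrt((-3.4)^2 + (-4.4)^2) = 5.5606
Total = 21.0402


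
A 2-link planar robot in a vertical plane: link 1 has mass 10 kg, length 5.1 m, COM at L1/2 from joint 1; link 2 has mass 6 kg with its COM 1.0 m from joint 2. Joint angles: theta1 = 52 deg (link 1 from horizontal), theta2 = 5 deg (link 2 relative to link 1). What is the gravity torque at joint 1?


Horizontal distance from joint 1 to link-1 COM:
  x_c1 = (L1/2)*cos(t1) = 2.55 * 0.6157 = 1.5699 m
Horizontal distance from joint 1 to link-2 COM:
  x_c2 = L1*cos(t1) + Lc2*cos(t1+t2)
       = 5.1*0.6157 + 1.0*0.5446 = 3.6845 m
tau1 = m1*g*x_c1 + m2*g*x_c2
     = 10*9.81*1.5699 + 6*9.81*3.6845
     = 154.0108 + 216.8704
     = 370.8812 Nm


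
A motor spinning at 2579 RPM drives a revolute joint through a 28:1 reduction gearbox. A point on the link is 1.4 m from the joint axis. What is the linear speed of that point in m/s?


omega_motor = 2579 * 2*pi/60 = 270.0722 rad/s
omega_joint = omega_motor / 28 = 9.6454 rad/s
v = omega_joint * r = 9.6454 * 1.4
= 13.5036 m/s


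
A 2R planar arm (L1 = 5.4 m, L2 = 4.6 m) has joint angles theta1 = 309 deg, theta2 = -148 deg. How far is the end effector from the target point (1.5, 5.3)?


End effector via forward kinematics:
x = L1*cos(t1) + L2*cos(t1+t2) = -0.9511
y = L1*sin(t1) + L2*sin(t1+t2) = -2.699
Distance to target:
d = sqrt((1.5 - -0.9511)^2 + (5.3 - -2.699)^2)
= sqrt(6.0077 + 63.9836)
= 8.3661 m


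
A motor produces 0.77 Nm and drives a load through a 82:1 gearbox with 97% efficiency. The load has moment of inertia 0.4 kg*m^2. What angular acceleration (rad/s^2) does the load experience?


tau_out = tau_motor * N * eta
= 0.77 * 82 * 0.97 = 61.2458 Nm
alpha = tau_out / I = 61.2458 / 0.4
= 153.1145 rad/s^2


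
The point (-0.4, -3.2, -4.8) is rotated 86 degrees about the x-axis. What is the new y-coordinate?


Rotation about x-axis: y' = y*cos(theta) - z*sin(theta)
= -3.2 * 0.0698 - -4.8 * 0.9976
= 4.5651


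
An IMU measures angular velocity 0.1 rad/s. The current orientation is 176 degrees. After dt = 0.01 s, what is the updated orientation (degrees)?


delta_theta = w * dt = 0.1 * 0.01 = 0.001 rad
= 0.0573 deg
theta_new = 176 + 0.0573 = 176.0573 deg


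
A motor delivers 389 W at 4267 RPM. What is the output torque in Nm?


omega = 4267 * 2*pi/60 = 446.8392 rad/s
tau = P / omega = 389 / 446.8392
= 0.8706 Nm


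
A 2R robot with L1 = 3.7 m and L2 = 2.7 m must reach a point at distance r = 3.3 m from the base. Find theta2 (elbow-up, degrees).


cos(theta2) = (r^2 - L1^2 - L2^2) / (2*L1*L2)
cos(theta2) = (10.89 - 13.69 - 7.29) / 19.98
cos(theta2) = -0.505005
theta2 = 120.3317 degrees


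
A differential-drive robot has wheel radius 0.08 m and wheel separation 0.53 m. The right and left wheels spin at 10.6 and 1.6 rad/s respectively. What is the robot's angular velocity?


vR = r*wR = 0.08*10.6 = 0.848 m/s
vL = r*wL = 0.08*1.6 = 0.128 m/s
v = (vR+vL)/2 = 0.488 m/s
omega = (vR-vL)/L = 1.3585 rad/s
angular velocity = 1.3585 rad/s


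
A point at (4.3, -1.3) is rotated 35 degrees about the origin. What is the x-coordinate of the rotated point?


x' = x*cos(theta) - y*sin(theta)
cos(35 deg) = 0.8192, sin(35 deg) = 0.5736
x' = 4.3 * 0.8192 - -1.3 * 0.5736
= 3.5224 - -0.7456
= 4.268


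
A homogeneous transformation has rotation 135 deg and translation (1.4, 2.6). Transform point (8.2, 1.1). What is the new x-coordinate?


x' = cos(theta)*px - sin(theta)*py + tx
= -0.7071*8.2 - 0.7071*1.1 + 1.4
= -5.1761


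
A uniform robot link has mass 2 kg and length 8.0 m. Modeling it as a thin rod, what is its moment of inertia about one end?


I = (1/3) * m * L^2
= (1/3) * 2 * 8.0^2
= 0.333333 * 2 * 64.0
= 42.6667 kg*m^2


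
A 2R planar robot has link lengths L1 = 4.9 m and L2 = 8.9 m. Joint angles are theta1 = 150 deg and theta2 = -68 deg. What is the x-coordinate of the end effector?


Convert angles to radians: theta1 = 2.618, theta2 = -1.1868
x = L1*cos(theta1) + L2*cos(theta1+theta2)
x = -4.2435 + 1.2386
x = -3.0049


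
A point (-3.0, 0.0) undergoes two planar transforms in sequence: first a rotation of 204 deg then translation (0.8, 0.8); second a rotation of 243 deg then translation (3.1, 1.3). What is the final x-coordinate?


After transform 1:
x1 = cos(204)*-3.0 - sin(204)*0.0 + 0.8 = 3.5406
y1 = sin(204)*-3.0 + cos(204)*0.0 + 0.8 = 2.0202
After transform 2:
x2 = cos(243)*3.5406 - sin(243)*2.0202 + 3.1
= 3.2926


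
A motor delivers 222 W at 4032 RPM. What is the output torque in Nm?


omega = 4032 * 2*pi/60 = 422.2301 rad/s
tau = P / omega = 222 / 422.2301
= 0.5258 Nm


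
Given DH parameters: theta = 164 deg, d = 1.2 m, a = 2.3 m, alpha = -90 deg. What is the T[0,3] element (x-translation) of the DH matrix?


T[0,3] = a * cos(theta)
= 2.3 * cos(164 deg)
= 2.3 * -0.9613
= -2.2109


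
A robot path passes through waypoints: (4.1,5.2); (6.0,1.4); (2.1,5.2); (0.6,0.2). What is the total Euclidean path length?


Segment lengths:
  seg1 = sqrt((1.9)^2 + (-3.8)^2) = 4.2485
  seg2 = sqrt((-3.9)^2 + (3.8)^2) = 5.4452
  seg3 = sqrt((-1.5)^2 + (-5.0)^2) = 5.2202
Total = 14.9139


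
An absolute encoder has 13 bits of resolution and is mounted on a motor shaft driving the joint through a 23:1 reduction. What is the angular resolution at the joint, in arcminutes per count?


counts = 2^13 = 8192
effective counts at joint = 8192 * 23 = 188416
resolution = 360*60 / 188416
= 0.1146 arcmin/count


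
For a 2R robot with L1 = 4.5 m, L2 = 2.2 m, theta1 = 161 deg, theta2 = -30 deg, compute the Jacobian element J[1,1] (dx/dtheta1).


J[1,1] = -L1*sin(t1) - L2*sin(t1+t2)
= -4.5*sin(161) - 2.2*sin(131)
= -3.1254


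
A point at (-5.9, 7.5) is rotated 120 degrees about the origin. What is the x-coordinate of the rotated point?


x' = x*cos(theta) - y*sin(theta)
cos(120 deg) = -0.5, sin(120 deg) = 0.866
x' = -5.9 * -0.5 - 7.5 * 0.866
= 2.95 - 6.4952
= -3.5452


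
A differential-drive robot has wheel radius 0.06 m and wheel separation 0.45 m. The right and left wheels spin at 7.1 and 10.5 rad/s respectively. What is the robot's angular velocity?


vR = r*wR = 0.06*7.1 = 0.426 m/s
vL = r*wL = 0.06*10.5 = 0.63 m/s
v = (vR+vL)/2 = 0.528 m/s
omega = (vR-vL)/L = -0.4533 rad/s
angular velocity = -0.4533 rad/s


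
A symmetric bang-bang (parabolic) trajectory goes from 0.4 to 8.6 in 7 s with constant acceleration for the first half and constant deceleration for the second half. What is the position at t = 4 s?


Symmetric rest-to-rest: each phase covers (pf-p0)/2 in time T/2. 0.5*a*(T/2)^2 = (pf-p0)/2 => a = 4*(pf-p0)/T^2
a = 4*(8.6-0.4)/7^2 = 0.6694
t = 4 is in the deceleration phase (t > T/2).
p = pf - 0.5*a*(T-t)^2 = 8.6 - 0.5*0.6694*3^2
= 5.5878


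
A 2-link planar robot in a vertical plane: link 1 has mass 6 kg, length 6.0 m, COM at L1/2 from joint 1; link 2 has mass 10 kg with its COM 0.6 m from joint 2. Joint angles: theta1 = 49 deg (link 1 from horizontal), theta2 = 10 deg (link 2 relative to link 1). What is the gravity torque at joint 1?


Horizontal distance from joint 1 to link-1 COM:
  x_c1 = (L1/2)*cos(t1) = 3.0 * 0.6561 = 1.9682 m
Horizontal distance from joint 1 to link-2 COM:
  x_c2 = L1*cos(t1) + Lc2*cos(t1+t2)
       = 6.0*0.6561 + 0.6*0.515 = 4.2454 m
tau1 = m1*g*x_c1 + m2*g*x_c2
     = 6*9.81*1.9682 + 10*9.81*4.2454
     = 115.8469 + 416.4715
     = 532.3184 Nm


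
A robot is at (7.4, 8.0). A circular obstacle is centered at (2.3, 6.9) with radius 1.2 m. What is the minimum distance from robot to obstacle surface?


center_dist = sqrt((7.4-2.3)^2 + (8.0-6.9)^2)
= sqrt(26.01 + 1.21)
= 5.2173
min_dist = center_dist - radius = 5.2173 - 1.2 = 4.0173 m


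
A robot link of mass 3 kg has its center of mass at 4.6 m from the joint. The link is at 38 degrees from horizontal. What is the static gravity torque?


tau = m*g*L*cos(angle)
= 3 * 9.81 * 4.6 * cos(38 deg)
= 3 * 9.81 * 4.6 * 0.788
= 106.6793 Nm


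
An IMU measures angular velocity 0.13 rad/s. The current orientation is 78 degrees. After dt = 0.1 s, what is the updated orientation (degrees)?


delta_theta = w * dt = 0.13 * 0.1 = 0.013 rad
= 0.7448 deg
theta_new = 78 + 0.7448 = 78.7448 deg


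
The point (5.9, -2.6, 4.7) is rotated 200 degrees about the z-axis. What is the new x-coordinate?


Rotation about z-axis: x' = x*cos(theta) - y*sin(theta)
= 5.9 * -0.9397 - -2.6 * -0.342
= -6.4334


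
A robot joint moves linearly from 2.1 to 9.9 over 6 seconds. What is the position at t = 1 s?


s = t/T = 1/6 = 0.1667
p(t) = p0 + (pf-p0)*s
= 2.1 + (9.9 - 2.1) * 0.1667
= 3.4


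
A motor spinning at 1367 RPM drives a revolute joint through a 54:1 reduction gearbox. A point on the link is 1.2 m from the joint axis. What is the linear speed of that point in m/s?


omega_motor = 1367 * 2*pi/60 = 143.1519 rad/s
omega_joint = omega_motor / 54 = 2.651 rad/s
v = omega_joint * r = 2.651 * 1.2
= 3.1812 m/s


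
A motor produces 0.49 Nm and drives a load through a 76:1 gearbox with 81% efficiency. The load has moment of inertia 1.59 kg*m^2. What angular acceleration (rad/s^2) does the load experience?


tau_out = tau_motor * N * eta
= 0.49 * 76 * 0.81 = 30.1644 Nm
alpha = tau_out / I = 30.1644 / 1.59
= 18.9713 rad/s^2


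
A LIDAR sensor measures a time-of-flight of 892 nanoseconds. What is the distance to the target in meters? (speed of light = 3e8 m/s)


tof = 892 ns = 8.92e-07 s
dist = c * tof / 2
= 3e8 * 8.92e-07 / 2
= 133.8 m


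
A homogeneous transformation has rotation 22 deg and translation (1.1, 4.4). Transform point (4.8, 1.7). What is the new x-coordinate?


x' = cos(theta)*px - sin(theta)*py + tx
= 0.9272*4.8 - 0.3746*1.7 + 1.1
= 4.9137


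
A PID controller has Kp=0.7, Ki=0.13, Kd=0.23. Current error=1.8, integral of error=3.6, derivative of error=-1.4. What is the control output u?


u = Kp*e + Ki*int(e) + Kd*de/dt
= 0.7*1.8 + 0.13*3.6 + 0.23*(-1.4)
= 1.26 + 0.468 + -0.322
= 1.406


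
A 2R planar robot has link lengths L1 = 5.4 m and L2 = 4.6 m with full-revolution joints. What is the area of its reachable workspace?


r_max = L1 + L2 = 10.0 m
r_min = |L1 - L2| = 0.8 m
Area = pi*(r_max^2 - r_min^2)
= pi*(100.0 - 0.64)
= pi * 99.36
= 312.1486 m^2


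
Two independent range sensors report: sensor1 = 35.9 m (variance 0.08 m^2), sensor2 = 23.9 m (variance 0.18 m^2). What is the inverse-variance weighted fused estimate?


w1 = (1/var1) / (1/var1 + 1/var2)
   = 12.5 / (12.5 + 5.5556) = 0.6923
w2 = 1 - w1 = 0.3077
fused = w1*s1 + w2*s2 = 24.8538 + 7.3538
= 32.2077 m


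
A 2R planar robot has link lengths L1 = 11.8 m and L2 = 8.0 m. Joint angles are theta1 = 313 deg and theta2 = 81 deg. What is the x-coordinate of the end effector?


Convert angles to radians: theta1 = 5.4629, theta2 = 1.4137
x = L1*cos(theta1) + L2*cos(theta1+theta2)
x = 8.0476 + 6.6323
x = 14.6799


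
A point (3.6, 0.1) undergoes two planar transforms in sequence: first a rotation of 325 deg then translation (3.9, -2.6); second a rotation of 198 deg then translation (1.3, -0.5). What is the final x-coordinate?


After transform 1:
x1 = cos(325)*3.6 - sin(325)*0.1 + 3.9 = 6.9063
y1 = sin(325)*3.6 + cos(325)*0.1 + -2.6 = -4.583
After transform 2:
x2 = cos(198)*6.9063 - sin(198)*-4.583 + 1.3
= -6.6845


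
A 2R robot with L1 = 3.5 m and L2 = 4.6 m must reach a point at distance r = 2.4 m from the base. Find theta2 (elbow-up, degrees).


cos(theta2) = (r^2 - L1^2 - L2^2) / (2*L1*L2)
cos(theta2) = (5.76 - 12.25 - 21.16) / 32.2
cos(theta2) = -0.858696
theta2 = 149.1704 degrees


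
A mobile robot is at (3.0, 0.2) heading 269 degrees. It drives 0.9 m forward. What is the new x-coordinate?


x_new = x0 + d*cos(theta)
= 3.0 + 0.9*cos(269)
= 3.0 + -0.0157
= 2.9843


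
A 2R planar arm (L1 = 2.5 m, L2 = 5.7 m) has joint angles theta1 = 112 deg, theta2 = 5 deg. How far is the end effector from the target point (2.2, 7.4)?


End effector via forward kinematics:
x = L1*cos(t1) + L2*cos(t1+t2) = -3.5243
y = L1*sin(t1) + L2*sin(t1+t2) = 7.3967
Distance to target:
d = sqrt((2.2 - -3.5243)^2 + (7.4 - 7.3967)^2)
= sqrt(32.7672 + 0.0)
= 5.7243 m


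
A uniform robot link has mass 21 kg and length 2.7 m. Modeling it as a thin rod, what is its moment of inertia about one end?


I = (1/3) * m * L^2
= (1/3) * 21 * 2.7^2
= 0.333333 * 21 * 7.29
= 51.03 kg*m^2


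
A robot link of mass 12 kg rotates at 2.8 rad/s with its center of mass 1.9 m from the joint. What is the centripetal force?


F = m * omega^2 * r
= 12 * 2.8^2 * 1.9
= 12 * 7.84 * 1.9
= 178.752 N


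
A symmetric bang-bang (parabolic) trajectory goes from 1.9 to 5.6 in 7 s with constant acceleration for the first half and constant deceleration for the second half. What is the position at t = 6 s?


Symmetric rest-to-rest: each phase covers (pf-p0)/2 in time T/2. 0.5*a*(T/2)^2 = (pf-p0)/2 => a = 4*(pf-p0)/T^2
a = 4*(5.6-1.9)/7^2 = 0.302
t = 6 is in the deceleration phase (t > T/2).
p = pf - 0.5*a*(T-t)^2 = 5.6 - 0.5*0.302*1^2
= 5.449


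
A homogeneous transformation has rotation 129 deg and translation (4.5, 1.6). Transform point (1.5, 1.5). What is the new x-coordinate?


x' = cos(theta)*px - sin(theta)*py + tx
= -0.6293*1.5 - 0.7771*1.5 + 4.5
= 2.3903


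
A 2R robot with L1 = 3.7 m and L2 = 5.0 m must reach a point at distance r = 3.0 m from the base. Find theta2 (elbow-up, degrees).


cos(theta2) = (r^2 - L1^2 - L2^2) / (2*L1*L2)
cos(theta2) = (9.0 - 13.69 - 25.0) / 37.0
cos(theta2) = -0.802432
theta2 = 143.363 degrees


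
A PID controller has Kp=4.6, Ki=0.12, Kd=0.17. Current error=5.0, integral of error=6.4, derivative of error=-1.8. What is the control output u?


u = Kp*e + Ki*int(e) + Kd*de/dt
= 4.6*5.0 + 0.12*6.4 + 0.17*(-1.8)
= 23.0 + 0.768 + -0.306
= 23.462


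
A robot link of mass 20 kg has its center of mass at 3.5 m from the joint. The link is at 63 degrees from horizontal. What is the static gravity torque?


tau = m*g*L*cos(angle)
= 20 * 9.81 * 3.5 * cos(63 deg)
= 20 * 9.81 * 3.5 * 0.454
= 311.7553 Nm


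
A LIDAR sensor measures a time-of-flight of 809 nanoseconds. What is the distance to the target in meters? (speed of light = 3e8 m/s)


tof = 809 ns = 8.09e-07 s
dist = c * tof / 2
= 3e8 * 8.09e-07 / 2
= 121.35 m


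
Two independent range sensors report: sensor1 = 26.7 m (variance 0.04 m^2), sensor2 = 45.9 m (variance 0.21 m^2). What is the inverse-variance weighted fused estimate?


w1 = (1/var1) / (1/var1 + 1/var2)
   = 25.0 / (25.0 + 4.7619) = 0.84
w2 = 1 - w1 = 0.16
fused = w1*s1 + w2*s2 = 22.428 + 7.344
= 29.772 m


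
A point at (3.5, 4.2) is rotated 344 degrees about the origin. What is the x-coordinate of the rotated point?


x' = x*cos(theta) - y*sin(theta)
cos(344 deg) = 0.9613, sin(344 deg) = -0.2756
x' = 3.5 * 0.9613 - 4.2 * -0.2756
= 3.3644 - -1.1577
= 4.5221


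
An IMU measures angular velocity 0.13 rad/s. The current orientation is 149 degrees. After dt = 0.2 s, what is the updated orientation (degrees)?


delta_theta = w * dt = 0.13 * 0.2 = 0.026 rad
= 1.4897 deg
theta_new = 149 + 1.4897 = 150.4897 deg


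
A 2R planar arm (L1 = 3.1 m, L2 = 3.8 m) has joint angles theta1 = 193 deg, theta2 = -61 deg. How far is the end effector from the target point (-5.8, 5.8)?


End effector via forward kinematics:
x = L1*cos(t1) + L2*cos(t1+t2) = -5.5632
y = L1*sin(t1) + L2*sin(t1+t2) = 2.1266
Distance to target:
d = sqrt((-5.8 - -5.5632)^2 + (5.8 - 2.1266)^2)
= sqrt(0.0561 + 13.4939)
= 3.681 m


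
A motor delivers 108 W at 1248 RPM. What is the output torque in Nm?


omega = 1248 * 2*pi/60 = 130.6903 rad/s
tau = P / omega = 108 / 130.6903
= 0.8264 Nm


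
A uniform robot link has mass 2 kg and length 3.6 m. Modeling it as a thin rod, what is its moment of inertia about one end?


I = (1/3) * m * L^2
= (1/3) * 2 * 3.6^2
= 0.333333 * 2 * 12.96
= 8.64 kg*m^2


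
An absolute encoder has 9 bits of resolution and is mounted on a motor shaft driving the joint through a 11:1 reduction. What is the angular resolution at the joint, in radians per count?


counts = 2^9 = 512
effective counts at joint = 512 * 11 = 5632
resolution = 2*pi / 5632
= 0.0011 rad/count


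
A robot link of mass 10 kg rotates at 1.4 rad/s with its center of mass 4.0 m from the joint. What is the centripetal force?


F = m * omega^2 * r
= 10 * 1.4^2 * 4.0
= 10 * 1.96 * 4.0
= 78.4 N


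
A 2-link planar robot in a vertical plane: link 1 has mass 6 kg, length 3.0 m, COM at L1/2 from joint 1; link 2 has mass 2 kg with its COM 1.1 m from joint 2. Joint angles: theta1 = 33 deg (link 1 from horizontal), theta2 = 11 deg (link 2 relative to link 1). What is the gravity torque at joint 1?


Horizontal distance from joint 1 to link-1 COM:
  x_c1 = (L1/2)*cos(t1) = 1.5 * 0.8387 = 1.258 m
Horizontal distance from joint 1 to link-2 COM:
  x_c2 = L1*cos(t1) + Lc2*cos(t1+t2)
       = 3.0*0.8387 + 1.1*0.7193 = 3.3073 m
tau1 = m1*g*x_c1 + m2*g*x_c2
     = 6*9.81*1.258 + 2*9.81*3.3073
     = 74.0462 + 64.8889
     = 138.9352 Nm


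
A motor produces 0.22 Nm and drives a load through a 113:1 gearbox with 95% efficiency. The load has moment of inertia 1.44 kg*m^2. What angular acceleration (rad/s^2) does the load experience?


tau_out = tau_motor * N * eta
= 0.22 * 113 * 0.95 = 23.617 Nm
alpha = tau_out / I = 23.617 / 1.44
= 16.4007 rad/s^2


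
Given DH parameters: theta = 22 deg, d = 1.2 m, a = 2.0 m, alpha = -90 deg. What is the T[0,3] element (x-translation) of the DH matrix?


T[0,3] = a * cos(theta)
= 2.0 * cos(22 deg)
= 2.0 * 0.9272
= 1.8544


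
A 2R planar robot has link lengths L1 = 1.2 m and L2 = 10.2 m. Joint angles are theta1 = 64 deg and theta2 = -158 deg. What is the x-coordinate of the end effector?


Convert angles to radians: theta1 = 1.117, theta2 = -2.7576
x = L1*cos(theta1) + L2*cos(theta1+theta2)
x = 0.526 + -0.7115
x = -0.1855


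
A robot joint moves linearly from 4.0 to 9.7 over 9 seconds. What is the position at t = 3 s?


s = t/T = 3/9 = 0.3333
p(t) = p0 + (pf-p0)*s
= 4.0 + (9.7 - 4.0) * 0.3333
= 5.9


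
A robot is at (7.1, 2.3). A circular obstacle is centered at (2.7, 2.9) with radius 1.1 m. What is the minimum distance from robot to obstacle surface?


center_dist = sqrt((7.1-2.7)^2 + (2.3-2.9)^2)
= sqrt(19.36 + 0.36)
= 4.4407
min_dist = center_dist - radius = 4.4407 - 1.1 = 3.3407 m


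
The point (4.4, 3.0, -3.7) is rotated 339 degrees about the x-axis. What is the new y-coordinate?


Rotation about x-axis: y' = y*cos(theta) - z*sin(theta)
= 3.0 * 0.9336 - -3.7 * -0.3584
= 1.4748


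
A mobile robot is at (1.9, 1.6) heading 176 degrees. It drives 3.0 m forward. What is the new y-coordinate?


y_new = y0 + d*sin(theta)
= 1.6 + 3.0*sin(176)
= 1.6 + 0.2093
= 1.8093


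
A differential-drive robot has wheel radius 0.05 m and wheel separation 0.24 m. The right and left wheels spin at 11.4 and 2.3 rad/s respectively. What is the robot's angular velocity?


vR = r*wR = 0.05*11.4 = 0.57 m/s
vL = r*wL = 0.05*2.3 = 0.115 m/s
v = (vR+vL)/2 = 0.3425 m/s
omega = (vR-vL)/L = 1.8958 rad/s
angular velocity = 1.8958 rad/s


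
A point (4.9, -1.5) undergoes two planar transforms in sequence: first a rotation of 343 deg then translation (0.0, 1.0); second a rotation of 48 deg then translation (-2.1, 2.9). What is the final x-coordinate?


After transform 1:
x1 = cos(343)*4.9 - sin(343)*-1.5 + 0.0 = 4.2473
y1 = sin(343)*4.9 + cos(343)*-1.5 + 1.0 = -1.8671
After transform 2:
x2 = cos(48)*4.2473 - sin(48)*-1.8671 + -2.1
= 2.1295


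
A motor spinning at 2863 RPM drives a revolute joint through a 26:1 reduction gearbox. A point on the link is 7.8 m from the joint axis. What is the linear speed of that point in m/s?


omega_motor = 2863 * 2*pi/60 = 299.8127 rad/s
omega_joint = omega_motor / 26 = 11.5313 rad/s
v = omega_joint * r = 11.5313 * 7.8
= 89.9438 m/s


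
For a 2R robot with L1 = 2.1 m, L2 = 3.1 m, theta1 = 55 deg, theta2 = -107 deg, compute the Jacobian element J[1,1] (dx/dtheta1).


J[1,1] = -L1*sin(t1) - L2*sin(t1+t2)
= -2.1*sin(55) - 3.1*sin(-52)
= 0.7226


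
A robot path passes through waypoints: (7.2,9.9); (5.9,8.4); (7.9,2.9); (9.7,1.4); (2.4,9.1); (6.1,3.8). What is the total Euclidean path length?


Segment lengths:
  seg1 = sqrt((-1.3)^2 + (-1.5)^2) = 1.9849
  seg2 = sqrt((2.0)^2 + (-5.5)^2) = 5.8523
  seg3 = sqrt((1.8)^2 + (-1.5)^2) = 2.3431
  seg4 = sqrt((-7.3)^2 + (7.7)^2) = 10.6104
  seg5 = sqrt((3.7)^2 + (-5.3)^2) = 6.4637
Total = 27.2545


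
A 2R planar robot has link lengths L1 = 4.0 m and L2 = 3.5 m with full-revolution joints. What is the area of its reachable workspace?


r_max = L1 + L2 = 7.5 m
r_min = |L1 - L2| = 0.5 m
Area = pi*(r_max^2 - r_min^2)
= pi*(56.25 - 0.25)
= pi * 56.0
= 175.9292 m^2


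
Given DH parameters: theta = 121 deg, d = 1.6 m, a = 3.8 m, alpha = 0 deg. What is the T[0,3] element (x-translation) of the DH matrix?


T[0,3] = a * cos(theta)
= 3.8 * cos(121 deg)
= 3.8 * -0.515
= -1.9571


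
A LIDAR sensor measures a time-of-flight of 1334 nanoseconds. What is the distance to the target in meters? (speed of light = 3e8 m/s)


tof = 1334 ns = 1.334e-06 s
dist = c * tof / 2
= 3e8 * 1.334e-06 / 2
= 200.1 m


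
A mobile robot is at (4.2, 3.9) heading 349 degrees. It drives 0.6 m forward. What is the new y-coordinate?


y_new = y0 + d*sin(theta)
= 3.9 + 0.6*sin(349)
= 3.9 + -0.1145
= 3.7855


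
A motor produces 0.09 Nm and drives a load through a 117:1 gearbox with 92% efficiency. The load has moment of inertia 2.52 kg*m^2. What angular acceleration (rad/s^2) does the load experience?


tau_out = tau_motor * N * eta
= 0.09 * 117 * 0.92 = 9.6876 Nm
alpha = tau_out / I = 9.6876 / 2.52
= 3.8443 rad/s^2


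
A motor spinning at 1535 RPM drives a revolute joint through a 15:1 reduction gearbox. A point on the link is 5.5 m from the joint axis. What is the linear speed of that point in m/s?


omega_motor = 1535 * 2*pi/60 = 160.7448 rad/s
omega_joint = omega_motor / 15 = 10.7163 rad/s
v = omega_joint * r = 10.7163 * 5.5
= 58.9398 m/s


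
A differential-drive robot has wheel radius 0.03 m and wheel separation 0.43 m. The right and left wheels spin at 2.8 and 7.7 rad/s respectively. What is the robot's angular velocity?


vR = r*wR = 0.03*2.8 = 0.084 m/s
vL = r*wL = 0.03*7.7 = 0.231 m/s
v = (vR+vL)/2 = 0.1575 m/s
omega = (vR-vL)/L = -0.3419 rad/s
angular velocity = -0.3419 rad/s


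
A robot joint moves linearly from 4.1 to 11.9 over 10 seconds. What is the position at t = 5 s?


s = t/T = 5/10 = 0.5
p(t) = p0 + (pf-p0)*s
= 4.1 + (11.9 - 4.1) * 0.5
= 8.0


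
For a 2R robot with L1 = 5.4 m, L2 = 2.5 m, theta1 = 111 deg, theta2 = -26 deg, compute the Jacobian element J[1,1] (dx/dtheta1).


J[1,1] = -L1*sin(t1) - L2*sin(t1+t2)
= -5.4*sin(111) - 2.5*sin(85)
= -7.5318


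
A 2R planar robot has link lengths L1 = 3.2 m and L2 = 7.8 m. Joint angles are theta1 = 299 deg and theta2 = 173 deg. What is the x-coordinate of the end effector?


Convert angles to radians: theta1 = 5.2185, theta2 = 3.0194
x = L1*cos(theta1) + L2*cos(theta1+theta2)
x = 1.5514 + -2.9219
x = -1.3705


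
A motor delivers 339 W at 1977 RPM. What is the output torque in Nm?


omega = 1977 * 2*pi/60 = 207.031 rad/s
tau = P / omega = 339 / 207.031
= 1.6374 Nm


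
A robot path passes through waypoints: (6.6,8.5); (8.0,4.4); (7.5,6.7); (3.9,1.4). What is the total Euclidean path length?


Segment lengths:
  seg1 = sqrt((1.4)^2 + (-4.1)^2) = 4.3324
  seg2 = sqrt((-0.5)^2 + (2.3)^2) = 2.3537
  seg3 = sqrt((-3.6)^2 + (-5.3)^2) = 6.407
Total = 13.0932


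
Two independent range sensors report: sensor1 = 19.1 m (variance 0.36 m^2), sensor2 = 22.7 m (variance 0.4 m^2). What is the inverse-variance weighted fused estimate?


w1 = (1/var1) / (1/var1 + 1/var2)
   = 2.7778 / (2.7778 + 2.5) = 0.5263
w2 = 1 - w1 = 0.4737
fused = w1*s1 + w2*s2 = 10.0526 + 10.7526
= 20.8053 m


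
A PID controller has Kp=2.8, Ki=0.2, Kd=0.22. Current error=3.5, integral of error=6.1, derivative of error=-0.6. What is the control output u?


u = Kp*e + Ki*int(e) + Kd*de/dt
= 2.8*3.5 + 0.2*6.1 + 0.22*(-0.6)
= 9.8 + 1.22 + -0.132
= 10.888


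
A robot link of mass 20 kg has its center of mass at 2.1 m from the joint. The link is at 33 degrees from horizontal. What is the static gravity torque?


tau = m*g*L*cos(angle)
= 20 * 9.81 * 2.1 * cos(33 deg)
= 20 * 9.81 * 2.1 * 0.8387
= 345.549 Nm


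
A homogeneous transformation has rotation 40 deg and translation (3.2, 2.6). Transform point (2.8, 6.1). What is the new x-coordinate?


x' = cos(theta)*px - sin(theta)*py + tx
= 0.766*2.8 - 0.6428*6.1 + 3.2
= 1.4239


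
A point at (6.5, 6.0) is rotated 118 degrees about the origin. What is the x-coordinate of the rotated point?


x' = x*cos(theta) - y*sin(theta)
cos(118 deg) = -0.4695, sin(118 deg) = 0.8829
x' = 6.5 * -0.4695 - 6.0 * 0.8829
= -3.0516 - 5.2977
= -8.3493


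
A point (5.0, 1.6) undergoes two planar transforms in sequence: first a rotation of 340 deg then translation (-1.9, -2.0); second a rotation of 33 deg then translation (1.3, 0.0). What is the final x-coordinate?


After transform 1:
x1 = cos(340)*5.0 - sin(340)*1.6 + -1.9 = 3.3457
y1 = sin(340)*5.0 + cos(340)*1.6 + -2.0 = -2.2066
After transform 2:
x2 = cos(33)*3.3457 - sin(33)*-2.2066 + 1.3
= 5.3077


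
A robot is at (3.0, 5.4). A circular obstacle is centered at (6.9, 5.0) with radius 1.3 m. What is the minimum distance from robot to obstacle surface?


center_dist = sqrt((3.0-6.9)^2 + (5.4-5.0)^2)
= sqrt(15.21 + 0.16)
= 3.9205
min_dist = center_dist - radius = 3.9205 - 1.3 = 2.6205 m


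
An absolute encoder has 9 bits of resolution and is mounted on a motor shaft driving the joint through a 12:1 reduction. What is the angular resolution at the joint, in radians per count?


counts = 2^9 = 512
effective counts at joint = 512 * 12 = 6144
resolution = 2*pi / 6144
= 0.001 rad/count


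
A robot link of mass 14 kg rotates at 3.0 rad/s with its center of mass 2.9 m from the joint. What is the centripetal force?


F = m * omega^2 * r
= 14 * 3.0^2 * 2.9
= 14 * 9.0 * 2.9
= 365.4 N


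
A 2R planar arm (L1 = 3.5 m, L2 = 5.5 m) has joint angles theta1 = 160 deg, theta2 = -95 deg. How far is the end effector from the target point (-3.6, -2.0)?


End effector via forward kinematics:
x = L1*cos(t1) + L2*cos(t1+t2) = -0.9645
y = L1*sin(t1) + L2*sin(t1+t2) = 6.1818
Distance to target:
d = sqrt((-3.6 - -0.9645)^2 + (-2.0 - 6.1818)^2)
= sqrt(6.9457 + 66.9413)
= 8.5958 m


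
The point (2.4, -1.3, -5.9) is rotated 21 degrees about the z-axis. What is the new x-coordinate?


Rotation about z-axis: x' = x*cos(theta) - y*sin(theta)
= 2.4 * 0.9336 - -1.3 * 0.3584
= 2.7065


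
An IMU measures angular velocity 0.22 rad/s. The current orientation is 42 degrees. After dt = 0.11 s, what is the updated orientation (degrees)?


delta_theta = w * dt = 0.22 * 0.11 = 0.0242 rad
= 1.3866 deg
theta_new = 42 + 1.3866 = 43.3866 deg


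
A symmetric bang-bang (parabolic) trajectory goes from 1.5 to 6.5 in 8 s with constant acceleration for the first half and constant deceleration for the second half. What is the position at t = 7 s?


Symmetric rest-to-rest: each phase covers (pf-p0)/2 in time T/2. 0.5*a*(T/2)^2 = (pf-p0)/2 => a = 4*(pf-p0)/T^2
a = 4*(6.5-1.5)/8^2 = 0.3125
t = 7 is in the deceleration phase (t > T/2).
p = pf - 0.5*a*(T-t)^2 = 6.5 - 0.5*0.3125*1^2
= 6.3438


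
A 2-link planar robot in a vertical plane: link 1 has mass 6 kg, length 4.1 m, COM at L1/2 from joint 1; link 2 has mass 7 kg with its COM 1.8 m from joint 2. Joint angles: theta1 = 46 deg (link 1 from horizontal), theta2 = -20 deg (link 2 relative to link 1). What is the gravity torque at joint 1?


Horizontal distance from joint 1 to link-1 COM:
  x_c1 = (L1/2)*cos(t1) = 2.05 * 0.6947 = 1.424 m
Horizontal distance from joint 1 to link-2 COM:
  x_c2 = L1*cos(t1) + Lc2*cos(t1+t2)
       = 4.1*0.6947 + 1.8*0.8988 = 4.4659 m
tau1 = m1*g*x_c1 + m2*g*x_c2
     = 6*9.81*1.424 + 7*9.81*4.4659
     = 83.8196 + 306.6753
     = 390.4949 Nm


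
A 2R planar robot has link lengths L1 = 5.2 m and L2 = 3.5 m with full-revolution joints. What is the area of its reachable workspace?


r_max = L1 + L2 = 8.7 m
r_min = |L1 - L2| = 1.7 m
Area = pi*(r_max^2 - r_min^2)
= pi*(75.69 - 2.89)
= pi * 72.8
= 228.7079 m^2


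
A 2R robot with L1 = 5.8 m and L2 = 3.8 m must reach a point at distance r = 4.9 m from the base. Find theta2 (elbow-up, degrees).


cos(theta2) = (r^2 - L1^2 - L2^2) / (2*L1*L2)
cos(theta2) = (24.01 - 33.64 - 14.44) / 44.08
cos(theta2) = -0.546053
theta2 = 123.0966 degrees


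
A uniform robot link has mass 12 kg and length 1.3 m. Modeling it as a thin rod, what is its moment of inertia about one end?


I = (1/3) * m * L^2
= (1/3) * 12 * 1.3^2
= 0.333333 * 12 * 1.69
= 6.76 kg*m^2


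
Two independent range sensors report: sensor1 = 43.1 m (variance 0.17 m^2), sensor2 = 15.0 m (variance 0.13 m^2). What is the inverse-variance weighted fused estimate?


w1 = (1/var1) / (1/var1 + 1/var2)
   = 5.8824 / (5.8824 + 7.6923) = 0.4333
w2 = 1 - w1 = 0.5667
fused = w1*s1 + w2*s2 = 18.6767 + 8.5
= 27.1767 m


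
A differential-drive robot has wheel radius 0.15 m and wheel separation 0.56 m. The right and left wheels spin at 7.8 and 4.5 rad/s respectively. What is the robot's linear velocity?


vR = r*wR = 0.15*7.8 = 1.17 m/s
vL = r*wL = 0.15*4.5 = 0.675 m/s
v = (vR+vL)/2 = 0.9225 m/s
omega = (vR-vL)/L = 0.8839 rad/s
linear velocity = 0.9225 m/s


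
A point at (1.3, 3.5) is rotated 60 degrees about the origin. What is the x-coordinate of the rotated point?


x' = x*cos(theta) - y*sin(theta)
cos(60 deg) = 0.5, sin(60 deg) = 0.866
x' = 1.3 * 0.5 - 3.5 * 0.866
= 0.65 - 3.0311
= -2.3811


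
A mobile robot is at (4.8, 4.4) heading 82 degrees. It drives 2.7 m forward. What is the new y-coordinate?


y_new = y0 + d*sin(theta)
= 4.4 + 2.7*sin(82)
= 4.4 + 2.6737
= 7.0737


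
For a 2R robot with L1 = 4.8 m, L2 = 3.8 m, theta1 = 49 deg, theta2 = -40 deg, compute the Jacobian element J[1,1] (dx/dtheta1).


J[1,1] = -L1*sin(t1) - L2*sin(t1+t2)
= -4.8*sin(49) - 3.8*sin(9)
= -4.2171


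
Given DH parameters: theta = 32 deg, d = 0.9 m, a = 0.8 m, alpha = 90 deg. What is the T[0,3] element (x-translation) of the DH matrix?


T[0,3] = a * cos(theta)
= 0.8 * cos(32 deg)
= 0.8 * 0.848
= 0.6784


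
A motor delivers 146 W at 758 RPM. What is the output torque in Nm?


omega = 758 * 2*pi/60 = 79.3776 rad/s
tau = P / omega = 146 / 79.3776
= 1.8393 Nm


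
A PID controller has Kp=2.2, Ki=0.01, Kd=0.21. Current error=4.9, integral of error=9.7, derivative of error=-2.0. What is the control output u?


u = Kp*e + Ki*int(e) + Kd*de/dt
= 2.2*4.9 + 0.01*9.7 + 0.21*(-2.0)
= 10.78 + 0.097 + -0.42
= 10.457


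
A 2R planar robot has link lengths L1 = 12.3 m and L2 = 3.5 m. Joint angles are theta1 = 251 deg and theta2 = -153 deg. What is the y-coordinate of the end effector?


Convert angles to radians: theta1 = 4.3808, theta2 = -2.6704
y = L1*sin(theta1) + L2*sin(theta1+theta2)
y = -11.6299 + 3.4659
y = -8.1639


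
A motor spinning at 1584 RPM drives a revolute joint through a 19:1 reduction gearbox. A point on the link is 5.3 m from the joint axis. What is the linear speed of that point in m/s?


omega_motor = 1584 * 2*pi/60 = 165.8761 rad/s
omega_joint = omega_motor / 19 = 8.7303 rad/s
v = omega_joint * r = 8.7303 * 5.3
= 46.2707 m/s


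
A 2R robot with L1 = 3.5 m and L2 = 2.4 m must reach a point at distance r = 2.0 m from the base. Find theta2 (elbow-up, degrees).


cos(theta2) = (r^2 - L1^2 - L2^2) / (2*L1*L2)
cos(theta2) = (4.0 - 12.25 - 5.76) / 16.8
cos(theta2) = -0.833929
theta2 = 146.5044 degrees


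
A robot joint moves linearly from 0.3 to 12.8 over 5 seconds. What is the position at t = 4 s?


s = t/T = 4/5 = 0.8
p(t) = p0 + (pf-p0)*s
= 0.3 + (12.8 - 0.3) * 0.8
= 10.3


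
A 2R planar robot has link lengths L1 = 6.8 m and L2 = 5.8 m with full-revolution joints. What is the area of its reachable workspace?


r_max = L1 + L2 = 12.6 m
r_min = |L1 - L2| = 1.0 m
Area = pi*(r_max^2 - r_min^2)
= pi*(158.76 - 1.0)
= pi * 157.76
= 495.6177 m^2


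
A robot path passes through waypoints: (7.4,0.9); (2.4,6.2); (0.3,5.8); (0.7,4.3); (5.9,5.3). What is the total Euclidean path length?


Segment lengths:
  seg1 = sqrt((-5.0)^2 + (5.3)^2) = 7.2863
  seg2 = sqrt((-2.1)^2 + (-0.4)^2) = 2.1378
  seg3 = sqrt((0.4)^2 + (-1.5)^2) = 1.5524
  seg4 = sqrt((5.2)^2 + (1.0)^2) = 5.2953
Total = 16.2717


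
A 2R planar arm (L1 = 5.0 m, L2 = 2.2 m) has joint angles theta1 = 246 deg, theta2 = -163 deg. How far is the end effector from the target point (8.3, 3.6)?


End effector via forward kinematics:
x = L1*cos(t1) + L2*cos(t1+t2) = -1.7656
y = L1*sin(t1) + L2*sin(t1+t2) = -2.3841
Distance to target:
d = sqrt((8.3 - -1.7656)^2 + (3.6 - -2.3841)^2)
= sqrt(101.3157 + 35.8098)
= 11.7101 m


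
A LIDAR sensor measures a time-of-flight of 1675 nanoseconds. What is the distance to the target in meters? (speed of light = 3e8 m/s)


tof = 1675 ns = 1.675e-06 s
dist = c * tof / 2
= 3e8 * 1.675e-06 / 2
= 251.25 m


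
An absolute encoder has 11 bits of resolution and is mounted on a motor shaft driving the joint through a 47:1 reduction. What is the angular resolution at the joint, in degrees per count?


counts = 2^11 = 2048
effective counts at joint = 2048 * 47 = 96256
resolution = 360 / 96256
= 0.0037 deg/count


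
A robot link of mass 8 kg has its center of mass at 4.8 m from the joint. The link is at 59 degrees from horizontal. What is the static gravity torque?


tau = m*g*L*cos(angle)
= 8 * 9.81 * 4.8 * cos(59 deg)
= 8 * 9.81 * 4.8 * 0.515
= 194.0169 Nm


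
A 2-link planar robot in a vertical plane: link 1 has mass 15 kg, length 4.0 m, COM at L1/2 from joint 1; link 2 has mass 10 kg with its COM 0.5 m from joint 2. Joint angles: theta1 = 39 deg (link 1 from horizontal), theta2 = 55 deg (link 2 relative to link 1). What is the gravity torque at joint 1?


Horizontal distance from joint 1 to link-1 COM:
  x_c1 = (L1/2)*cos(t1) = 2.0 * 0.7771 = 1.5543 m
Horizontal distance from joint 1 to link-2 COM:
  x_c2 = L1*cos(t1) + Lc2*cos(t1+t2)
       = 4.0*0.7771 + 0.5*-0.0698 = 3.0737 m
tau1 = m1*g*x_c1 + m2*g*x_c2
     = 15*9.81*1.5543 + 10*9.81*3.0737
     = 228.7141 + 301.5305
     = 530.2446 Nm


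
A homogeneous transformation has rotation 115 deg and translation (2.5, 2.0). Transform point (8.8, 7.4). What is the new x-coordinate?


x' = cos(theta)*px - sin(theta)*py + tx
= -0.4226*8.8 - 0.9063*7.4 + 2.5
= -7.9257


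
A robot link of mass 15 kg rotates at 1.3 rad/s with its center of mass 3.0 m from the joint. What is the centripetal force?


F = m * omega^2 * r
= 15 * 1.3^2 * 3.0
= 15 * 1.69 * 3.0
= 76.05 N


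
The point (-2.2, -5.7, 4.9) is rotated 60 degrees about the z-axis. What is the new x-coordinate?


Rotation about z-axis: x' = x*cos(theta) - y*sin(theta)
= -2.2 * 0.5 - -5.7 * 0.866
= 3.8363


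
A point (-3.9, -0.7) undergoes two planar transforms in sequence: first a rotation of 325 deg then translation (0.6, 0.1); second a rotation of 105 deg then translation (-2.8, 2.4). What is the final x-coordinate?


After transform 1:
x1 = cos(325)*-3.9 - sin(325)*-0.7 + 0.6 = -2.9962
y1 = sin(325)*-3.9 + cos(325)*-0.7 + 0.1 = 1.7635
After transform 2:
x2 = cos(105)*-2.9962 - sin(105)*1.7635 + -2.8
= -3.728


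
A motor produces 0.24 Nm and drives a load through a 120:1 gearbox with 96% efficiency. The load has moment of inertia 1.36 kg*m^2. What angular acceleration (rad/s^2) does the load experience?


tau_out = tau_motor * N * eta
= 0.24 * 120 * 0.96 = 27.648 Nm
alpha = tau_out / I = 27.648 / 1.36
= 20.3294 rad/s^2
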